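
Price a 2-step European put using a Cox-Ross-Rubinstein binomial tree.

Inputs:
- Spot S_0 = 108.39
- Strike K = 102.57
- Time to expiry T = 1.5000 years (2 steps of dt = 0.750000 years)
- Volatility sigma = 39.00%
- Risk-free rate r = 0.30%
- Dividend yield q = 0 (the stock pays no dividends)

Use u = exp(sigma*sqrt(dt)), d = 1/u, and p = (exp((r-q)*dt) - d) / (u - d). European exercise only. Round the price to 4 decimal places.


Answer: Price = V(0,0) = 15.8975

Derivation:
dt = T/N = 0.750000
u = exp(sigma*sqrt(dt)) = 1.401790; d = 1/u = 0.713374
p = (exp((r-q)*dt) - d) / (u - d) = 0.419628
Discount per step: exp(-r*dt) = 0.997753
Stock lattice S(k, i) with i counting down-moves:
  k=0: S(0,0) = 108.3900
  k=1: S(1,0) = 151.9400; S(1,1) = 77.3226
  k=2: S(2,0) = 212.9880; S(2,1) = 108.3900; S(2,2) = 55.1599
Terminal payoffs V(N, i) = max(K - S_T, 0):
  V(2,0) = 0.000000; V(2,1) = 0.000000; V(2,2) = 47.410112
Backward induction: V(k, i) = exp(-r*dt) * [p * V(k+1, i) + (1-p) * V(k+1, i+1)].
  V(1,0) = exp(-r*dt) * [p*0.000000 + (1-p)*0.000000] = 0.000000
  V(1,1) = exp(-r*dt) * [p*0.000000 + (1-p)*47.410112] = 27.453652
  V(0,0) = exp(-r*dt) * [p*0.000000 + (1-p)*27.453652] = 15.897515


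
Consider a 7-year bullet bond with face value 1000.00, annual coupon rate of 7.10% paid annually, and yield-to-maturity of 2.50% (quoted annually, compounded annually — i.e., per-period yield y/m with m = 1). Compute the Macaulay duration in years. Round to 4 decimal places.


Coupon per period c = face * coupon_rate / m = 71.000000
Periods per year m = 1; per-period yield y/m = 0.025000
Number of cashflows N = 7
Cashflows (t years, CF_t, discount factor 1/(1+y/m)^(m*t), PV):
  t = 1.0000: CF_t = 71.000000, DF = 0.975610, PV = 69.268293
  t = 2.0000: CF_t = 71.000000, DF = 0.951814, PV = 67.578822
  t = 3.0000: CF_t = 71.000000, DF = 0.928599, PV = 65.930558
  t = 4.0000: CF_t = 71.000000, DF = 0.905951, PV = 64.322496
  t = 5.0000: CF_t = 71.000000, DF = 0.883854, PV = 62.753654
  t = 6.0000: CF_t = 71.000000, DF = 0.862297, PV = 61.223077
  t = 7.0000: CF_t = 1071.000000, DF = 0.841265, PV = 900.995067
Price P = sum_t PV_t = 1292.071967
Macaulay numerator sum_t t * PV_t:
  t * PV_t at t = 1.0000: 69.268293
  t * PV_t at t = 2.0000: 135.157644
  t * PV_t at t = 3.0000: 197.791675
  t * PV_t at t = 4.0000: 257.289983
  t * PV_t at t = 5.0000: 313.768272
  t * PV_t at t = 6.0000: 367.338465
  t * PV_t at t = 7.0000: 6306.965467
Macaulay duration D = (sum_t t * PV_t) / P = 7647.579799 / 1292.071967 = 5.918850

Answer: Macaulay duration = 5.9188 years


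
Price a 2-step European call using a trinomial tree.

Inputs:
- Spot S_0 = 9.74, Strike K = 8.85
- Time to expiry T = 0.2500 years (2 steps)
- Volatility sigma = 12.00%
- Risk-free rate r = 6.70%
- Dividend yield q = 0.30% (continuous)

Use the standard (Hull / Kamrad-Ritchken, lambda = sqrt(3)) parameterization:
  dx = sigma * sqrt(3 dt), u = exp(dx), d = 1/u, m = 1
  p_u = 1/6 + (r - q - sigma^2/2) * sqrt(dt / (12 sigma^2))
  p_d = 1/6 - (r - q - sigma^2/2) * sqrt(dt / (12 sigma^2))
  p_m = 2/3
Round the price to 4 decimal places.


Answer: Price = V(0,0) = 1.0353

Derivation:
dt = T/N = 0.125000; dx = sigma*sqrt(3*dt) = 0.073485
u = exp(dx) = 1.076252; d = 1/u = 0.929150
p_u = 0.214976, p_m = 0.666667, p_d = 0.118357
Discount per step: exp(-r*dt) = 0.991660
Stock lattice S(k, j) with j the centered position index:
  k=0: S(0,+0) = 9.7400
  k=1: S(1,-1) = 9.0499; S(1,+0) = 9.7400; S(1,+1) = 10.4827
  k=2: S(2,-2) = 8.4087; S(2,-1) = 9.0499; S(2,+0) = 9.7400; S(2,+1) = 10.4827; S(2,+2) = 11.2820
Terminal payoffs V(N, j) = max(S_T - K, 0):
  V(2,-2) = 0.000000; V(2,-1) = 0.199925; V(2,+0) = 0.890000; V(2,+1) = 1.632695; V(2,+2) = 2.432022
Backward induction: V(k, j) = exp(-r*dt) * [p_u * V(k+1, j+1) + p_m * V(k+1, j) + p_d * V(k+1, j-1)]
  V(1,-1) = exp(-r*dt) * [p_u*0.890000 + p_m*0.199925 + p_d*0.000000] = 0.321904
  V(1,+0) = exp(-r*dt) * [p_u*1.632695 + p_m*0.890000 + p_d*0.199925] = 0.959913
  V(1,+1) = exp(-r*dt) * [p_u*2.432022 + p_m*1.632695 + p_d*0.890000] = 1.702311
  V(0,+0) = exp(-r*dt) * [p_u*1.702311 + p_m*0.959913 + p_d*0.321904] = 1.035291


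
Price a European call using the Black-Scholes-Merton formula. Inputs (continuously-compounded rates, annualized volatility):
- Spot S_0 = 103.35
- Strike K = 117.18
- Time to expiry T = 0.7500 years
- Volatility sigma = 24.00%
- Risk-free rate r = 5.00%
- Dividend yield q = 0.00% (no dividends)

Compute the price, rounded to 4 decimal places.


d1 = (ln(S/K) + (r - q + 0.5*sigma^2) * T) / (sigma * sqrt(T)) = -0.31989982
d2 = d1 - sigma * sqrt(T) = -0.52774591
exp(-rT) = 0.96319442; exp(-qT) = 1.00000000
C = S_0 * exp(-qT) * N(d1) - K * exp(-rT) * N(d2)
N(d1) = 0.37452214; N(d2) = 0.29883785
C = 103.3500 * 1.00000000 * 0.37452214 - 117.1800 * 0.96319442 * 0.29883785 = 4.9779

Answer: Price = 4.9779


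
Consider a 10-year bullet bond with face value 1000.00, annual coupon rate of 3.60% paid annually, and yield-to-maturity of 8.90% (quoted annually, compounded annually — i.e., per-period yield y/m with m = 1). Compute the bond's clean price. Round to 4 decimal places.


Answer: Price = 658.3619

Derivation:
Coupon per period c = face * coupon_rate / m = 36.000000
Periods per year m = 1; per-period yield y/m = 0.089000
Number of cashflows N = 10
Cashflows (t years, CF_t, discount factor 1/(1+y/m)^(m*t), PV):
  t = 1.0000: CF_t = 36.000000, DF = 0.918274, PV = 33.057851
  t = 2.0000: CF_t = 36.000000, DF = 0.843226, PV = 30.356154
  t = 3.0000: CF_t = 36.000000, DF = 0.774313, PV = 27.875256
  t = 4.0000: CF_t = 36.000000, DF = 0.711031, PV = 25.597113
  t = 5.0000: CF_t = 36.000000, DF = 0.652921, PV = 23.505154
  t = 6.0000: CF_t = 36.000000, DF = 0.599560, PV = 21.584164
  t = 7.0000: CF_t = 36.000000, DF = 0.550560, PV = 19.820169
  t = 8.0000: CF_t = 36.000000, DF = 0.505565, PV = 18.200338
  t = 9.0000: CF_t = 36.000000, DF = 0.464247, PV = 16.712891
  t = 10.0000: CF_t = 1036.000000, DF = 0.426306, PV = 441.652769
Price P = sum_t PV_t = 658.361858


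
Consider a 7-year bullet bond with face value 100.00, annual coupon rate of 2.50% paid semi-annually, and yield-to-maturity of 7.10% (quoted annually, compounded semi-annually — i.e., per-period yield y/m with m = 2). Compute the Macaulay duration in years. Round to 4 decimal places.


Answer: Macaulay duration = 6.3590 years

Derivation:
Coupon per period c = face * coupon_rate / m = 1.250000
Periods per year m = 2; per-period yield y/m = 0.035500
Number of cashflows N = 14
Cashflows (t years, CF_t, discount factor 1/(1+y/m)^(m*t), PV):
  t = 0.5000: CF_t = 1.250000, DF = 0.965717, PV = 1.207146
  t = 1.0000: CF_t = 1.250000, DF = 0.932609, PV = 1.165762
  t = 1.5000: CF_t = 1.250000, DF = 0.900637, PV = 1.125796
  t = 2.0000: CF_t = 1.250000, DF = 0.869760, PV = 1.087200
  t = 2.5000: CF_t = 1.250000, DF = 0.839942, PV = 1.049928
  t = 3.0000: CF_t = 1.250000, DF = 0.811147, PV = 1.013933
  t = 3.5000: CF_t = 1.250000, DF = 0.783338, PV = 0.979173
  t = 4.0000: CF_t = 1.250000, DF = 0.756483, PV = 0.945604
  t = 4.5000: CF_t = 1.250000, DF = 0.730549, PV = 0.913186
  t = 5.0000: CF_t = 1.250000, DF = 0.705503, PV = 0.881879
  t = 5.5000: CF_t = 1.250000, DF = 0.681316, PV = 0.851646
  t = 6.0000: CF_t = 1.250000, DF = 0.657959, PV = 0.822449
  t = 6.5000: CF_t = 1.250000, DF = 0.635402, PV = 0.794253
  t = 7.0000: CF_t = 101.250000, DF = 0.613619, PV = 62.128889
Price P = sum_t PV_t = 74.966842
Macaulay numerator sum_t t * PV_t:
  t * PV_t at t = 0.5000: 0.603573
  t * PV_t at t = 1.0000: 1.165762
  t * PV_t at t = 1.5000: 1.688694
  t * PV_t at t = 2.0000: 2.174401
  t * PV_t at t = 2.5000: 2.624820
  t * PV_t at t = 3.0000: 3.041800
  t * PV_t at t = 3.5000: 3.427104
  t * PV_t at t = 4.0000: 3.782415
  t * PV_t at t = 4.5000: 4.109335
  t * PV_t at t = 5.0000: 4.409395
  t * PV_t at t = 5.5000: 4.684050
  t * PV_t at t = 6.0000: 4.934692
  t * PV_t at t = 6.5000: 5.162642
  t * PV_t at t = 7.0000: 434.902222
Macaulay duration D = (sum_t t * PV_t) / P = 476.710906 / 74.966842 = 6.358957


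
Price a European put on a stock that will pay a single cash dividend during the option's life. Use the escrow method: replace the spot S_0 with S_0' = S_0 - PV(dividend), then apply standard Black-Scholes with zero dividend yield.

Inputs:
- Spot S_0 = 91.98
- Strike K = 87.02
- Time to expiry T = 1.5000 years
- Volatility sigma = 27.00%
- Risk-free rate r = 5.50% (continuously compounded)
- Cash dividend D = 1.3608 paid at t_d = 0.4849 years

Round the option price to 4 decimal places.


PV(D) = D * exp(-r * t_d) = 1.3608 * 0.97368299 = 1.32498781
S_0' = S_0 - PV(D) = 91.9800 - 1.32498781 = 90.65501219
d1 = (ln(S_0'/K) + (r + sigma^2/2)*T) / (sigma*sqrt(T)) = 0.53858005
d2 = d1 - sigma*sqrt(T) = 0.20789893
exp(-rT) = 0.92081144
N(-d1) = 0.29508833; N(-d2) = 0.41765394
P = K * exp(-rT) * N(-d2) - S_0' * N(-d1) = 87.0200 * 0.92081144 * 0.41765394 - 90.65501219 * 0.29508833 = 6.7150

Answer: Price = 6.7150


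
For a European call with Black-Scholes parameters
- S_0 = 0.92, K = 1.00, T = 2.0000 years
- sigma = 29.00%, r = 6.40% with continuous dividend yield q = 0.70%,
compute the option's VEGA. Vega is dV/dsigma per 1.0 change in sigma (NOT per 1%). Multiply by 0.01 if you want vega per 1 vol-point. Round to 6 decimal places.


d1 = 0.2797177664; d2 = -0.1304041667
phi(d1) = 0.3836365927; exp(-qT) = 0.9860975443; exp(-rT) = 0.8798533791
Vega = S * exp(-qT) * phi(d1) * sqrt(T) = 0.9200 * 0.9860975443 * 0.3836365927 * 1.4142135624 = 0.492201

Answer: Vega = 0.492201


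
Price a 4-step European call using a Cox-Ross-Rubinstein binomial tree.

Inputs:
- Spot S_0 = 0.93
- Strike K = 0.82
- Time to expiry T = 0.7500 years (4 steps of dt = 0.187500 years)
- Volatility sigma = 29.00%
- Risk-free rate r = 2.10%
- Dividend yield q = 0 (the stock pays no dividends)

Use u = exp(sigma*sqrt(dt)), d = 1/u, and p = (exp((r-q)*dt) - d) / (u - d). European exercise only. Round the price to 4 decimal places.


dt = T/N = 0.187500
u = exp(sigma*sqrt(dt)) = 1.133799; d = 1/u = 0.881991
p = (exp((r-q)*dt) - d) / (u - d) = 0.484316
Discount per step: exp(-r*dt) = 0.996070
Stock lattice S(k, i) with i counting down-moves:
  k=0: S(0,0) = 0.9300
  k=1: S(1,0) = 1.0544; S(1,1) = 0.8203
  k=2: S(2,0) = 1.1955; S(2,1) = 0.9300; S(2,2) = 0.7235
  k=3: S(3,0) = 1.3555; S(3,1) = 1.0544; S(3,2) = 0.8203; S(3,3) = 0.6381
  k=4: S(4,0) = 1.5368; S(4,1) = 1.1955; S(4,2) = 0.9300; S(4,3) = 0.7235; S(4,4) = 0.5628
Terminal payoffs V(N, i) = max(S_T - K, 0):
  V(4,0) = 0.716833; V(4,1) = 0.375515; V(4,2) = 0.110000; V(4,3) = 0.000000; V(4,4) = 0.000000
Backward induction: V(k, i) = exp(-r*dt) * [p * V(k+1, i) + (1-p) * V(k+1, i+1)].
  V(3,0) = exp(-r*dt) * [p*0.716833 + (1-p)*0.375515] = 0.538695
  V(3,1) = exp(-r*dt) * [p*0.375515 + (1-p)*0.110000] = 0.237655
  V(3,2) = exp(-r*dt) * [p*0.110000 + (1-p)*0.000000] = 0.053065
  V(3,3) = exp(-r*dt) * [p*0.000000 + (1-p)*0.000000] = 0.000000
  V(2,0) = exp(-r*dt) * [p*0.538695 + (1-p)*0.237655] = 0.381947
  V(2,1) = exp(-r*dt) * [p*0.237655 + (1-p)*0.053065] = 0.141905
  V(2,2) = exp(-r*dt) * [p*0.053065 + (1-p)*0.000000] = 0.025599
  V(1,0) = exp(-r*dt) * [p*0.381947 + (1-p)*0.141905] = 0.257147
  V(1,1) = exp(-r*dt) * [p*0.141905 + (1-p)*0.025599] = 0.081606
  V(0,0) = exp(-r*dt) * [p*0.257147 + (1-p)*0.081606] = 0.165968

Answer: Price = V(0,0) = 0.1660


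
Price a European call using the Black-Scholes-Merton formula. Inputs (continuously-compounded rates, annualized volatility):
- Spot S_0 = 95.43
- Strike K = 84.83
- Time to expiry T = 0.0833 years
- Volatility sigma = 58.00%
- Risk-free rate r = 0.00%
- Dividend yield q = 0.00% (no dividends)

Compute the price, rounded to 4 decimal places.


Answer: Price = 12.7355

Derivation:
d1 = (ln(S/K) + (r - q + 0.5*sigma^2) * T) / (sigma * sqrt(T)) = 0.78707470
d2 = d1 - sigma * sqrt(T) = 0.61967661
exp(-rT) = 1.00000000; exp(-qT) = 1.00000000
C = S_0 * exp(-qT) * N(d1) - K * exp(-rT) * N(d2)
N(d1) = 0.78438093; N(d2) = 0.73226464
C = 95.4300 * 1.00000000 * 0.78438093 - 84.8300 * 1.00000000 * 0.73226464 = 12.7355


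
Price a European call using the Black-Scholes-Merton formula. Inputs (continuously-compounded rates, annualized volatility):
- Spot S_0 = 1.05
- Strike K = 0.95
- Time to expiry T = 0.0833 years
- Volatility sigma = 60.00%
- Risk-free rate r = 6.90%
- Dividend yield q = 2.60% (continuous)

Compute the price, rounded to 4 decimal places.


d1 = (ln(S/K) + (r - q + 0.5*sigma^2) * T) / (sigma * sqrt(T)) = 0.68521718
d2 = d1 - sigma * sqrt(T) = 0.51204675
exp(-rT) = 0.99426879; exp(-qT) = 0.99783654
C = S_0 * exp(-qT) * N(d1) - K * exp(-rT) * N(d2)
N(d1) = 0.75339656; N(d2) = 0.69569085
C = 1.0500 * 0.99783654 * 0.75339656 - 0.9500 * 0.99426879 * 0.69569085 = 0.1322

Answer: Price = 0.1322


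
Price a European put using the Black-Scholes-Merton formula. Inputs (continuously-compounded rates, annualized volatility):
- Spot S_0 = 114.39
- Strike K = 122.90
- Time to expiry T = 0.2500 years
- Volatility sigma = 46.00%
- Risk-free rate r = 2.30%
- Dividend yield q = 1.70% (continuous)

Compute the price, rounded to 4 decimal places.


d1 = (ln(S/K) + (r - q + 0.5*sigma^2) * T) / (sigma * sqrt(T)) = -0.19046676
d2 = d1 - sigma * sqrt(T) = -0.42046676
exp(-rT) = 0.99426650; exp(-qT) = 0.99575902
P = K * exp(-rT) * N(-d2) - S_0 * exp(-qT) * N(-d1)
N(-d1) = 0.57552830; N(-d2) = 0.66292775
P = 122.9000 * 0.99426650 * 0.66292775 - 114.3900 * 0.99575902 * 0.57552830 = 15.4512

Answer: Price = 15.4512


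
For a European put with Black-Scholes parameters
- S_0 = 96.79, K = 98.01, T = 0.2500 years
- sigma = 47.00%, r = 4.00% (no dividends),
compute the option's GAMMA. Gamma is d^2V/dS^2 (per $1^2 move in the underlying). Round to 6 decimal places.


Answer: Gamma = 0.017440

Derivation:
d1 = 0.1067517825; d2 = -0.1282482175
phi(d1) = 0.3966755826; exp(-qT) = 1.0000000000; exp(-rT) = 0.9900498337
Gamma = exp(-qT) * phi(d1) / (S * sigma * sqrt(T)) = 1.0000000000 * 0.3966755826 / (96.7900 * 0.4700 * 0.5000000000) = 0.017440


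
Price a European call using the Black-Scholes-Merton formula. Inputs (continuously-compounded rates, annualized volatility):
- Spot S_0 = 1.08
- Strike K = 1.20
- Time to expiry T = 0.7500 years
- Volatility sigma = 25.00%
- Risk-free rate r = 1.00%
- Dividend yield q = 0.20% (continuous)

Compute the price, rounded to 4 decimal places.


Answer: Price = 0.0516

Derivation:
d1 = (ln(S/K) + (r - q + 0.5*sigma^2) * T) / (sigma * sqrt(T)) = -0.35067339
d2 = d1 - sigma * sqrt(T) = -0.56717974
exp(-rT) = 0.99252805; exp(-qT) = 0.99850112
C = S_0 * exp(-qT) * N(d1) - K * exp(-rT) * N(d2)
N(d1) = 0.36291670; N(d2) = 0.28529604
C = 1.0800 * 0.99850112 * 0.36291670 - 1.2000 * 0.99252805 * 0.28529604 = 0.0516


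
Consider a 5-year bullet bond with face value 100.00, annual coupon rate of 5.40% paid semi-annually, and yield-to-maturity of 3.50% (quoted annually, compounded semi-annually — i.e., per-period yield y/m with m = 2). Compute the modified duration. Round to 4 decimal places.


Answer: Modified duration = 4.3980

Derivation:
Coupon per period c = face * coupon_rate / m = 2.700000
Periods per year m = 2; per-period yield y/m = 0.017500
Number of cashflows N = 10
Cashflows (t years, CF_t, discount factor 1/(1+y/m)^(m*t), PV):
  t = 0.5000: CF_t = 2.700000, DF = 0.982801, PV = 2.653563
  t = 1.0000: CF_t = 2.700000, DF = 0.965898, PV = 2.607924
  t = 1.5000: CF_t = 2.700000, DF = 0.949285, PV = 2.563070
  t = 2.0000: CF_t = 2.700000, DF = 0.932959, PV = 2.518988
  t = 2.5000: CF_t = 2.700000, DF = 0.916913, PV = 2.475664
  t = 3.0000: CF_t = 2.700000, DF = 0.901143, PV = 2.433085
  t = 3.5000: CF_t = 2.700000, DF = 0.885644, PV = 2.391238
  t = 4.0000: CF_t = 2.700000, DF = 0.870412, PV = 2.350111
  t = 4.5000: CF_t = 2.700000, DF = 0.855441, PV = 2.309692
  t = 5.0000: CF_t = 102.700000, DF = 0.840729, PV = 86.342827
Price P = sum_t PV_t = 108.646162
First compute Macaulay numerator sum_t t * PV_t:
  t * PV_t at t = 0.5000: 1.326781
  t * PV_t at t = 1.0000: 2.607924
  t * PV_t at t = 1.5000: 3.844605
  t * PV_t at t = 2.0000: 5.037976
  t * PV_t at t = 2.5000: 6.189160
  t * PV_t at t = 3.0000: 7.299255
  t * PV_t at t = 3.5000: 8.369334
  t * PV_t at t = 4.0000: 9.400445
  t * PV_t at t = 4.5000: 10.393612
  t * PV_t at t = 5.0000: 431.714136
Macaulay duration D = 486.183227 / 108.646162 = 4.474923
Modified duration = D / (1 + y/m) = 4.474923 / (1 + 0.017500) = 4.397959


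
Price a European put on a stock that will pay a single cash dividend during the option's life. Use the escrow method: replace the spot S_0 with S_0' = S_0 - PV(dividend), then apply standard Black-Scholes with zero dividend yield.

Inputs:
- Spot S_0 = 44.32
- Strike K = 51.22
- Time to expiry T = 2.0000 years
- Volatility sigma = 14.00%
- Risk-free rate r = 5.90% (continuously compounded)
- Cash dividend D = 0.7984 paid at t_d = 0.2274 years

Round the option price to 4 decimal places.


PV(D) = D * exp(-r * t_d) = 0.7984 * 0.98667300 = 0.78775972
S_0' = S_0 - PV(D) = 44.3200 - 0.78775972 = 43.53224028
d1 = (ln(S_0'/K) + (r + sigma^2/2)*T) / (sigma*sqrt(T)) = -0.12641181
d2 = d1 - sigma*sqrt(T) = -0.32440171
exp(-rT) = 0.88869605
N(-d1) = 0.55029702; N(-d2) = 0.62718304
P = K * exp(-rT) * N(-d2) - S_0' * N(-d1) = 51.2200 * 0.88869605 * 0.62718304 - 43.53224028 * 0.55029702 = 4.5931

Answer: Price = 4.5931


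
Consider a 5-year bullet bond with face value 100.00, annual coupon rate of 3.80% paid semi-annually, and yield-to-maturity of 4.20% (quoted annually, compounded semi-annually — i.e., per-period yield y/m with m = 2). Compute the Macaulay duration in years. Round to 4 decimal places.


Answer: Macaulay duration = 4.5962 years

Derivation:
Coupon per period c = face * coupon_rate / m = 1.900000
Periods per year m = 2; per-period yield y/m = 0.021000
Number of cashflows N = 10
Cashflows (t years, CF_t, discount factor 1/(1+y/m)^(m*t), PV):
  t = 0.5000: CF_t = 1.900000, DF = 0.979432, PV = 1.860921
  t = 1.0000: CF_t = 1.900000, DF = 0.959287, PV = 1.822645
  t = 1.5000: CF_t = 1.900000, DF = 0.939556, PV = 1.785157
  t = 2.0000: CF_t = 1.900000, DF = 0.920231, PV = 1.748440
  t = 2.5000: CF_t = 1.900000, DF = 0.901304, PV = 1.712478
  t = 3.0000: CF_t = 1.900000, DF = 0.882766, PV = 1.677255
  t = 3.5000: CF_t = 1.900000, DF = 0.864609, PV = 1.642757
  t = 4.0000: CF_t = 1.900000, DF = 0.846826, PV = 1.608969
  t = 4.5000: CF_t = 1.900000, DF = 0.829408, PV = 1.575876
  t = 5.0000: CF_t = 101.900000, DF = 0.812349, PV = 82.778350
Price P = sum_t PV_t = 98.212846
Macaulay numerator sum_t t * PV_t:
  t * PV_t at t = 0.5000: 0.930460
  t * PV_t at t = 1.0000: 1.822645
  t * PV_t at t = 1.5000: 2.677735
  t * PV_t at t = 2.0000: 3.496879
  t * PV_t at t = 2.5000: 4.281194
  t * PV_t at t = 3.0000: 5.031766
  t * PV_t at t = 3.5000: 5.749651
  t * PV_t at t = 4.0000: 6.435876
  t * PV_t at t = 4.5000: 7.091440
  t * PV_t at t = 5.0000: 413.891748
Macaulay duration D = (sum_t t * PV_t) / P = 451.409394 / 98.212846 = 4.596236


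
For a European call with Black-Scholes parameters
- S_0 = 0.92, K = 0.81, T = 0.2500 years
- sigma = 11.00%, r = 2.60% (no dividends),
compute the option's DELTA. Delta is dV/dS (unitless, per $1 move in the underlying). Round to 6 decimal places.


Answer: Delta = 0.993071

Derivation:
d1 = 2.4609440432; d2 = 2.4059440432
phi(d1) = 0.0193113683; exp(-qT) = 1.0000000000; exp(-rT) = 0.9935210793
N(d1) = 0.9930714012
Delta = exp(-qT) * N(d1) = 1.0000000000 * 0.9930714012 = 0.993071


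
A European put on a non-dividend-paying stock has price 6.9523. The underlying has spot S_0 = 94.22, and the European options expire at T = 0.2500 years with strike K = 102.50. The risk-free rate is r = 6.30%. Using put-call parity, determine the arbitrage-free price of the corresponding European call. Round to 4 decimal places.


Answer: Call price = 0.2740

Derivation:
Put-call parity: C - P = S_0 * exp(-qT) - K * exp(-rT).
S_0 * exp(-qT) = 94.2200 * 1.00000000 = 94.22000000
K * exp(-rT) = 102.5000 * 0.98437338 = 100.89827172
C = P + S*exp(-qT) - K*exp(-rT)
C = 6.9523 + 94.22000000 - 100.89827172 = 0.2740


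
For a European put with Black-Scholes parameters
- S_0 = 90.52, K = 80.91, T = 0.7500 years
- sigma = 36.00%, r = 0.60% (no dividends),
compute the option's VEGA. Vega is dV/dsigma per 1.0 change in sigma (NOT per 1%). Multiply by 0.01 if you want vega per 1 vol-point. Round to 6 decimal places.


d1 = 0.5303071115; d2 = 0.2185379662
phi(d1) = 0.3466112828; exp(-qT) = 1.0000000000; exp(-rT) = 0.9955101098
Vega = S * exp(-qT) * phi(d1) * sqrt(T) = 90.5200 * 1.0000000000 * 0.3466112828 * 0.8660254038 = 27.171766

Answer: Vega = 27.171766


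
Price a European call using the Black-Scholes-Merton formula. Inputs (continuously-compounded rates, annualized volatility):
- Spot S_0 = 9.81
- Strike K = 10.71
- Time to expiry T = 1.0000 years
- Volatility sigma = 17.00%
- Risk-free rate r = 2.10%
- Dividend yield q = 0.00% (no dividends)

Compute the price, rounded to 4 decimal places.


d1 = (ln(S/K) + (r - q + 0.5*sigma^2) * T) / (sigma * sqrt(T)) = -0.30779771
d2 = d1 - sigma * sqrt(T) = -0.47779771
exp(-rT) = 0.97921896; exp(-qT) = 1.00000000
C = S_0 * exp(-qT) * N(d1) - K * exp(-rT) * N(d2)
N(d1) = 0.37911813; N(d2) = 0.31639710
C = 9.8100 * 1.00000000 * 0.37911813 - 10.7100 * 0.97921896 * 0.31639710 = 0.4010

Answer: Price = 0.4010


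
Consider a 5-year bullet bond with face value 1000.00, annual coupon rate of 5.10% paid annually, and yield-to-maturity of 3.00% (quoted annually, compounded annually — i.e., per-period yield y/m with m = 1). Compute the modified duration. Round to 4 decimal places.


Coupon per period c = face * coupon_rate / m = 51.000000
Periods per year m = 1; per-period yield y/m = 0.030000
Number of cashflows N = 5
Cashflows (t years, CF_t, discount factor 1/(1+y/m)^(m*t), PV):
  t = 1.0000: CF_t = 51.000000, DF = 0.970874, PV = 49.514563
  t = 2.0000: CF_t = 51.000000, DF = 0.942596, PV = 48.072391
  t = 3.0000: CF_t = 51.000000, DF = 0.915142, PV = 46.672225
  t = 4.0000: CF_t = 51.000000, DF = 0.888487, PV = 45.312839
  t = 5.0000: CF_t = 1051.000000, DF = 0.862609, PV = 906.601832
Price P = sum_t PV_t = 1096.173851
First compute Macaulay numerator sum_t t * PV_t:
  t * PV_t at t = 1.0000: 49.514563
  t * PV_t at t = 2.0000: 96.144783
  t * PV_t at t = 3.0000: 140.016674
  t * PV_t at t = 4.0000: 181.251358
  t * PV_t at t = 5.0000: 4533.009162
Macaulay duration D = 4999.936539 / 1096.173851 = 4.561262
Modified duration = D / (1 + y/m) = 4.561262 / (1 + 0.030000) = 4.428410

Answer: Modified duration = 4.4284


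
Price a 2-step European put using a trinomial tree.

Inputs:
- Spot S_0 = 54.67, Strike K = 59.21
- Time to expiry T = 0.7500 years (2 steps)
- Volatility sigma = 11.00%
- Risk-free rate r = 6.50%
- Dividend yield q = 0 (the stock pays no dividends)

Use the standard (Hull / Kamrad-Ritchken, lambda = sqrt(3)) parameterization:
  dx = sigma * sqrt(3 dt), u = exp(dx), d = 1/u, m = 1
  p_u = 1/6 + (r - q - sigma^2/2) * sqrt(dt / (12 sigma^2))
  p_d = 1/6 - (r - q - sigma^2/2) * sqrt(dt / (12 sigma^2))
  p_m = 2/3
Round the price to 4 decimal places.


Answer: Price = V(0,0) = 3.1274

Derivation:
dt = T/N = 0.375000; dx = sigma*sqrt(3*dt) = 0.116673
u = exp(dx) = 1.123751; d = 1/u = 0.889876
p_u = 0.261403, p_m = 0.666667, p_d = 0.071930
Discount per step: exp(-r*dt) = 0.975920
Stock lattice S(k, j) with j the centered position index:
  k=0: S(0,+0) = 54.6700
  k=1: S(1,-1) = 48.6495; S(1,+0) = 54.6700; S(1,+1) = 61.4355
  k=2: S(2,-2) = 43.2921; S(2,-1) = 48.6495; S(2,+0) = 54.6700; S(2,+1) = 61.4355; S(2,+2) = 69.0382
Terminal payoffs V(N, j) = max(K - S_T, 0):
  V(2,-2) = 15.917913; V(2,-1) = 10.560453; V(2,+0) = 4.540000; V(2,+1) = 0.000000; V(2,+2) = 0.000000
Backward induction: V(k, j) = exp(-r*dt) * [p_u * V(k+1, j+1) + p_m * V(k+1, j) + p_d * V(k+1, j-1)]
  V(1,-1) = exp(-r*dt) * [p_u*4.540000 + p_m*10.560453 + p_d*15.917913] = 9.146371
  V(1,+0) = exp(-r*dt) * [p_u*0.000000 + p_m*4.540000 + p_d*10.560453] = 3.695110
  V(1,+1) = exp(-r*dt) * [p_u*0.000000 + p_m*0.000000 + p_d*4.540000] = 0.318700
  V(0,+0) = exp(-r*dt) * [p_u*0.318700 + p_m*3.695110 + p_d*9.146371] = 3.127450


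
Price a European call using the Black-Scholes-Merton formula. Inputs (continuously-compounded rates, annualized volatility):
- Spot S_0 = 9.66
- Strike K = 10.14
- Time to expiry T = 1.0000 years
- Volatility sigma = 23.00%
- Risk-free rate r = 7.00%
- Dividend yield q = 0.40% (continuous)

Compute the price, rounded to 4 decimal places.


Answer: Price = 0.9592

Derivation:
d1 = (ln(S/K) + (r - q + 0.5*sigma^2) * T) / (sigma * sqrt(T)) = 0.19111152
d2 = d1 - sigma * sqrt(T) = -0.03888848
exp(-rT) = 0.93239382; exp(-qT) = 0.99600799
C = S_0 * exp(-qT) * N(d1) - K * exp(-rT) * N(d2)
N(d1) = 0.57578089; N(d2) = 0.48448965
C = 9.6600 * 0.99600799 * 0.57578089 - 10.1400 * 0.93239382 * 0.48448965 = 0.9592


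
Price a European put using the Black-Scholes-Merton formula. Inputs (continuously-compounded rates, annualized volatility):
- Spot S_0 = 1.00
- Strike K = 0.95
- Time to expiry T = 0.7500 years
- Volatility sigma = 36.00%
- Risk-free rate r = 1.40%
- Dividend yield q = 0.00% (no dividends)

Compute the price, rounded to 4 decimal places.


d1 = (ln(S/K) + (r - q + 0.5*sigma^2) * T) / (sigma * sqrt(T)) = 0.35408666
d2 = d1 - sigma * sqrt(T) = 0.04231751
exp(-rT) = 0.98955493; exp(-qT) = 1.00000000
P = K * exp(-rT) * N(-d2) - S_0 * exp(-qT) * N(-d1)
N(-d1) = 0.36163697; N(-d2) = 0.48312279
P = 0.9500 * 0.98955493 * 0.48312279 - 1.0000 * 1.00000000 * 0.36163697 = 0.0925

Answer: Price = 0.0925


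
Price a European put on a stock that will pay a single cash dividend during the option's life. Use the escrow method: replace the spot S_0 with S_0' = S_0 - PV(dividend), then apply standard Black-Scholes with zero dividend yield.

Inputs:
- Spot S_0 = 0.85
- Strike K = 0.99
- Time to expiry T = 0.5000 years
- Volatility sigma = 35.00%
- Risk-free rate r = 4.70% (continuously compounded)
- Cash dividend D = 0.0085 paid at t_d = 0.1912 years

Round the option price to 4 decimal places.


Answer: Price = 0.1653

Derivation:
PV(D) = D * exp(-r * t_d) = 0.0085 * 0.99105386 = 0.00842396
S_0' = S_0 - PV(D) = 0.8500 - 0.00842396 = 0.84157604
d1 = (ln(S_0'/K) + (r + sigma^2/2)*T) / (sigma*sqrt(T)) = -0.43761250
d2 = d1 - sigma*sqrt(T) = -0.68509987
exp(-rT) = 0.97677397
N(-d1) = 0.66916640; N(-d2) = 0.75335955
P = K * exp(-rT) * N(-d2) - S_0' * N(-d1) = 0.9900 * 0.97677397 * 0.75335955 - 0.84157604 * 0.66916640 = 0.1653


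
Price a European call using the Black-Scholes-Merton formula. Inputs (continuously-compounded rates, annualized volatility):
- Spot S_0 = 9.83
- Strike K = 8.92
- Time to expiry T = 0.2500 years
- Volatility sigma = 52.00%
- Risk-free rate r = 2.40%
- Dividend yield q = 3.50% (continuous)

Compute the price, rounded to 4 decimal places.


Answer: Price = 1.4637

Derivation:
d1 = (ln(S/K) + (r - q + 0.5*sigma^2) * T) / (sigma * sqrt(T)) = 0.49304995
d2 = d1 - sigma * sqrt(T) = 0.23304995
exp(-rT) = 0.99401796; exp(-qT) = 0.99128817
C = S_0 * exp(-qT) * N(d1) - K * exp(-rT) * N(d2)
N(d1) = 0.68901135; N(d2) = 0.59213869
C = 9.8300 * 0.99128817 * 0.68901135 - 8.9200 * 0.99401796 * 0.59213869 = 1.4637


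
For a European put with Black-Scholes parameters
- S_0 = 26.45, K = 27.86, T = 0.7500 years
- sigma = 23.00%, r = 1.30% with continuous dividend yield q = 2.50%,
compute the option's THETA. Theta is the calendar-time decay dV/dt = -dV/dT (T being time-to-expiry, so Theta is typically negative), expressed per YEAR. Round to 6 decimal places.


d1 = -0.2063314815; d2 = -0.4055173243
phi(d1) = 0.3905400035; exp(-qT) = 0.9814246877; exp(-rT) = 0.9902973771
Theta = -S*exp(-qT)*phi(d1)*sigma/(2*sqrt(T)) + r*K*exp(-rT)*N(-d2) - q*S*exp(-qT)*N(-d1)
N(-d1) = 0.5817340055; N(-d2) = 0.6574513567; sqrt(T) = 0.8660254038
Term 1 = -26.4500 * 0.9814246877 * 0.3905400035 * 0.2300 / (2 * 0.8660254038) = -1.3462179881
Term 2 = 0.0130 * 27.8600 * 0.9902973771 * 0.6574513567 = 0.2358053852
Term 3 = -0.0250 * 26.4500 * 0.9814246877 * 0.5817340055 = -0.3775262158
Theta = -1.3462179881 + (0.2358053852) + (-0.3775262158) = -1.487939

Answer: Theta = -1.487939


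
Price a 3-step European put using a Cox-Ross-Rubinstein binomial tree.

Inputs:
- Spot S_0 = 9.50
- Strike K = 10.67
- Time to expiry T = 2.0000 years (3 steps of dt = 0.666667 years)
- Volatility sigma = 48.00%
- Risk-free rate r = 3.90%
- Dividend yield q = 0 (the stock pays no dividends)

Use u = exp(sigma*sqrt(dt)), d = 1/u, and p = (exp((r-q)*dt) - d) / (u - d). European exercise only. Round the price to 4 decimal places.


Answer: Price = V(0,0) = 2.9197

Derivation:
dt = T/N = 0.666667
u = exp(sigma*sqrt(dt)) = 1.479817; d = 1/u = 0.675759
p = (exp((r-q)*dt) - d) / (u - d) = 0.436016
Discount per step: exp(-r*dt) = 0.974335
Stock lattice S(k, i) with i counting down-moves:
  k=0: S(0,0) = 9.5000
  k=1: S(1,0) = 14.0583; S(1,1) = 6.4197
  k=2: S(2,0) = 20.8037; S(2,1) = 9.5000; S(2,2) = 4.3382
  k=3: S(3,0) = 30.7856; S(3,1) = 14.0583; S(3,2) = 6.4197; S(3,3) = 2.9316
Terminal payoffs V(N, i) = max(K - S_T, 0):
  V(3,0) = 0.000000; V(3,1) = 0.000000; V(3,2) = 4.250287; V(3,3) = 7.738434
Backward induction: V(k, i) = exp(-r*dt) * [p * V(k+1, i) + (1-p) * V(k+1, i+1)].
  V(2,0) = exp(-r*dt) * [p*0.000000 + (1-p)*0.000000] = 0.000000
  V(2,1) = exp(-r*dt) * [p*0.000000 + (1-p)*4.250287] = 2.335574
  V(2,2) = exp(-r*dt) * [p*4.250287 + (1-p)*7.738434] = 6.057975
  V(1,0) = exp(-r*dt) * [p*0.000000 + (1-p)*2.335574] = 1.283421
  V(1,1) = exp(-r*dt) * [p*2.335574 + (1-p)*6.057975] = 4.321127
  V(0,0) = exp(-r*dt) * [p*1.283421 + (1-p)*4.321127] = 2.919731


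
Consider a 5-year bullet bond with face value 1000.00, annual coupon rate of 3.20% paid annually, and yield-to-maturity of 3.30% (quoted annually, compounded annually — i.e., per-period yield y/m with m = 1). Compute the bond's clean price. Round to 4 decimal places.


Coupon per period c = face * coupon_rate / m = 32.000000
Periods per year m = 1; per-period yield y/m = 0.033000
Number of cashflows N = 5
Cashflows (t years, CF_t, discount factor 1/(1+y/m)^(m*t), PV):
  t = 1.0000: CF_t = 32.000000, DF = 0.968054, PV = 30.977735
  t = 2.0000: CF_t = 32.000000, DF = 0.937129, PV = 29.988127
  t = 3.0000: CF_t = 32.000000, DF = 0.907192, PV = 29.030132
  t = 4.0000: CF_t = 32.000000, DF = 0.878211, PV = 28.102742
  t = 5.0000: CF_t = 1032.000000, DF = 0.850156, PV = 877.360524
Price P = sum_t PV_t = 995.459259

Answer: Price = 995.4593


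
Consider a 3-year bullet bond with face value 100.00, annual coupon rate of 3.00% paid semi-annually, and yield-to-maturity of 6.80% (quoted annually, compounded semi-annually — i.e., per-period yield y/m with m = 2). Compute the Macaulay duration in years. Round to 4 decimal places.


Coupon per period c = face * coupon_rate / m = 1.500000
Periods per year m = 2; per-period yield y/m = 0.034000
Number of cashflows N = 6
Cashflows (t years, CF_t, discount factor 1/(1+y/m)^(m*t), PV):
  t = 0.5000: CF_t = 1.500000, DF = 0.967118, PV = 1.450677
  t = 1.0000: CF_t = 1.500000, DF = 0.935317, PV = 1.402976
  t = 1.5000: CF_t = 1.500000, DF = 0.904562, PV = 1.356843
  t = 2.0000: CF_t = 1.500000, DF = 0.874818, PV = 1.312227
  t = 2.5000: CF_t = 1.500000, DF = 0.846052, PV = 1.269079
  t = 3.0000: CF_t = 101.500000, DF = 0.818233, PV = 83.050607
Price P = sum_t PV_t = 89.842409
Macaulay numerator sum_t t * PV_t:
  t * PV_t at t = 0.5000: 0.725338
  t * PV_t at t = 1.0000: 1.402976
  t * PV_t at t = 1.5000: 2.035265
  t * PV_t at t = 2.0000: 2.624455
  t * PV_t at t = 2.5000: 3.172697
  t * PV_t at t = 3.0000: 249.151820
Macaulay duration D = (sum_t t * PV_t) / P = 259.112551 / 89.842409 = 2.884078

Answer: Macaulay duration = 2.8841 years


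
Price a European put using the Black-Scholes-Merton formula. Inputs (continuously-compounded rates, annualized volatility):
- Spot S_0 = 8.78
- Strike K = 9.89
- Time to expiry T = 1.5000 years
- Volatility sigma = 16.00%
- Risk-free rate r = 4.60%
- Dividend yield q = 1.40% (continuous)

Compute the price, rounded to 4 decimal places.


Answer: Price = 1.0574

Derivation:
d1 = (ln(S/K) + (r - q + 0.5*sigma^2) * T) / (sigma * sqrt(T)) = -0.26458438
d2 = d1 - sigma * sqrt(T) = -0.46054356
exp(-rT) = 0.93332668; exp(-qT) = 0.97921896
P = K * exp(-rT) * N(-d2) - S_0 * exp(-qT) * N(-d1)
N(-d1) = 0.60433517; N(-d2) = 0.67743694
P = 9.8900 * 0.93332668 * 0.67743694 - 8.7800 * 0.97921896 * 0.60433517 = 1.0574


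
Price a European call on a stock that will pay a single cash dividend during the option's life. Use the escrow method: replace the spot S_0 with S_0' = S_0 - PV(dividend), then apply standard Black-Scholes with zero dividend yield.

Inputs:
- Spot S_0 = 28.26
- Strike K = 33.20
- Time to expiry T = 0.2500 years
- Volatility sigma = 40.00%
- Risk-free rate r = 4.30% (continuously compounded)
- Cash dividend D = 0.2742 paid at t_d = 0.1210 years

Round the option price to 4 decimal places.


Answer: Price = 0.7264

Derivation:
PV(D) = D * exp(-r * t_d) = 0.2742 * 0.99481051 = 0.27277704
S_0' = S_0 - PV(D) = 28.2600 - 0.27277704 = 27.98722296
d1 = (ln(S_0'/K) + (r + sigma^2/2)*T) / (sigma*sqrt(T)) = -0.70025896
d2 = d1 - sigma*sqrt(T) = -0.90025896
exp(-rT) = 0.98930757
N(d1) = 0.24188280; N(d2) = 0.18399123
C = S_0' * N(d1) - K * exp(-rT) * N(d2) = 27.98722296 * 0.24188280 - 33.2000 * 0.98930757 * 0.18399123 = 0.7264


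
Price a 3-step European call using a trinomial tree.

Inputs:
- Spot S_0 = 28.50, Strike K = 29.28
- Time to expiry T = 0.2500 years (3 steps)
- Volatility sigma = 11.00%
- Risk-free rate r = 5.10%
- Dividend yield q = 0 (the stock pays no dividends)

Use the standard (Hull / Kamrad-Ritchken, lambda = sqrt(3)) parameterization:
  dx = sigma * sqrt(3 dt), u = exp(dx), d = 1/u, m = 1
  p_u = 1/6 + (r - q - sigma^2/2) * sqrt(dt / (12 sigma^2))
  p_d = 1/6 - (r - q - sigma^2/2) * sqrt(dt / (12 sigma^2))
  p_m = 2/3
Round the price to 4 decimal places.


dt = T/N = 0.083333; dx = sigma*sqrt(3*dt) = 0.055000
u = exp(dx) = 1.056541; d = 1/u = 0.946485
p_u = 0.200720, p_m = 0.666667, p_d = 0.132614
Discount per step: exp(-r*dt) = 0.995759
Stock lattice S(k, j) with j the centered position index:
  k=0: S(0,+0) = 28.5000
  k=1: S(1,-1) = 26.9748; S(1,+0) = 28.5000; S(1,+1) = 30.1114
  k=2: S(2,-2) = 25.5313; S(2,-1) = 26.9748; S(2,+0) = 28.5000; S(2,+1) = 30.1114; S(2,+2) = 31.8139
  k=3: S(3,-3) = 24.1650; S(3,-2) = 25.5313; S(3,-1) = 26.9748; S(3,+0) = 28.5000; S(3,+1) = 30.1114; S(3,+2) = 31.8139; S(3,+3) = 33.6127
Terminal payoffs V(N, j) = max(S_T - K, 0):
  V(3,-3) = 0.000000; V(3,-2) = 0.000000; V(3,-1) = 0.000000; V(3,+0) = 0.000000; V(3,+1) = 0.831408; V(3,+2) = 2.533925; V(3,+3) = 4.332704
Backward induction: V(k, j) = exp(-r*dt) * [p_u * V(k+1, j+1) + p_m * V(k+1, j) + p_d * V(k+1, j-1)]
  V(2,-2) = exp(-r*dt) * [p_u*0.000000 + p_m*0.000000 + p_d*0.000000] = 0.000000
  V(2,-1) = exp(-r*dt) * [p_u*0.000000 + p_m*0.000000 + p_d*0.000000] = 0.000000
  V(2,+0) = exp(-r*dt) * [p_u*0.831408 + p_m*0.000000 + p_d*0.000000] = 0.166172
  V(2,+1) = exp(-r*dt) * [p_u*2.533925 + p_m*0.831408 + p_d*0.000000] = 1.058373
  V(2,+2) = exp(-r*dt) * [p_u*4.332704 + p_m*2.533925 + p_d*0.831408] = 2.657878
  V(1,-1) = exp(-r*dt) * [p_u*0.166172 + p_m*0.000000 + p_d*0.000000] = 0.033213
  V(1,+0) = exp(-r*dt) * [p_u*1.058373 + p_m*0.166172 + p_d*0.000000] = 0.321847
  V(1,+1) = exp(-r*dt) * [p_u*2.657878 + p_m*1.058373 + p_d*0.166172] = 1.255759
  V(0,+0) = exp(-r*dt) * [p_u*1.255759 + p_m*0.321847 + p_d*0.033213] = 0.469027

Answer: Price = V(0,0) = 0.4690


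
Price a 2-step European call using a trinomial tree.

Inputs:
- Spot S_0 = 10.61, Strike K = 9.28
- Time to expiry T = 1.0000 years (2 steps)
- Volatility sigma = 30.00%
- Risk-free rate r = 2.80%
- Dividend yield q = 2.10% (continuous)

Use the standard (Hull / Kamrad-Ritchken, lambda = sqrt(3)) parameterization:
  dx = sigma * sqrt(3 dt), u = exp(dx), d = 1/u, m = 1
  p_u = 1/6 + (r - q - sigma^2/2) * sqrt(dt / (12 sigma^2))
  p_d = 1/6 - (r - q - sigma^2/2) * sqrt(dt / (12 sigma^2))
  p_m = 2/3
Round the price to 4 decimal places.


dt = T/N = 0.500000; dx = sigma*sqrt(3*dt) = 0.367423
u = exp(dx) = 1.444009; d = 1/u = 0.692516
p_u = 0.140811, p_m = 0.666667, p_d = 0.192522
Discount per step: exp(-r*dt) = 0.986098
Stock lattice S(k, j) with j the centered position index:
  k=0: S(0,+0) = 10.6100
  k=1: S(1,-1) = 7.3476; S(1,+0) = 10.6100; S(1,+1) = 15.3209
  k=2: S(2,-2) = 5.0883; S(2,-1) = 7.3476; S(2,+0) = 10.6100; S(2,+1) = 15.3209; S(2,+2) = 22.1236
Terminal payoffs V(N, j) = max(S_T - K, 0):
  V(2,-2) = 0.000000; V(2,-1) = 0.000000; V(2,+0) = 1.330000; V(2,+1) = 6.040938; V(2,+2) = 12.843577
Backward induction: V(k, j) = exp(-r*dt) * [p_u * V(k+1, j+1) + p_m * V(k+1, j) + p_d * V(k+1, j-1)]
  V(1,-1) = exp(-r*dt) * [p_u*1.330000 + p_m*0.000000 + p_d*0.000000] = 0.184675
  V(1,+0) = exp(-r*dt) * [p_u*6.040938 + p_m*1.330000 + p_d*0.000000] = 1.713144
  V(1,+1) = exp(-r*dt) * [p_u*12.843577 + p_m*6.040938 + p_d*1.330000] = 6.007171
  V(0,+0) = exp(-r*dt) * [p_u*6.007171 + p_m*1.713144 + p_d*0.184675] = 1.995394

Answer: Price = V(0,0) = 1.9954


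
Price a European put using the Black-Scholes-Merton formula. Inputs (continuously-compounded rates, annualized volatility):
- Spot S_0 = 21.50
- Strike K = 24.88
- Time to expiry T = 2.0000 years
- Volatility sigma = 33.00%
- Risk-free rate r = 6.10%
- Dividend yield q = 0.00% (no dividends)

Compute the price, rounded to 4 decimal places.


Answer: Price = 4.2816

Derivation:
d1 = (ln(S/K) + (r - q + 0.5*sigma^2) * T) / (sigma * sqrt(T)) = 0.18189501
d2 = d1 - sigma * sqrt(T) = -0.28479547
exp(-rT) = 0.88514837; exp(-qT) = 1.00000000
P = K * exp(-rT) * N(-d2) - S_0 * exp(-qT) * N(-d1)
N(-d1) = 0.42783256; N(-d2) = 0.61209958
P = 24.8800 * 0.88514837 * 0.61209958 - 21.5000 * 1.00000000 * 0.42783256 = 4.2816


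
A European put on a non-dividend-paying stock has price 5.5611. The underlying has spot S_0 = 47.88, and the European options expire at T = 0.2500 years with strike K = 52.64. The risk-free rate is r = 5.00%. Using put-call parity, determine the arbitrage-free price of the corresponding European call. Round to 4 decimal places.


Answer: Call price = 1.4550

Derivation:
Put-call parity: C - P = S_0 * exp(-qT) - K * exp(-rT).
S_0 * exp(-qT) = 47.8800 * 1.00000000 = 47.88000000
K * exp(-rT) = 52.6400 * 0.98757780 = 51.98609542
C = P + S*exp(-qT) - K*exp(-rT)
C = 5.5611 + 47.88000000 - 51.98609542 = 1.4550


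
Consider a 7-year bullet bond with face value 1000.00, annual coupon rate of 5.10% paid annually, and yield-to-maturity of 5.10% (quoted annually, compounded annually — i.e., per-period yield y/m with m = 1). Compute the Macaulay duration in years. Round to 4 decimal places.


Answer: Macaulay duration = 6.0595 years

Derivation:
Coupon per period c = face * coupon_rate / m = 51.000000
Periods per year m = 1; per-period yield y/m = 0.051000
Number of cashflows N = 7
Cashflows (t years, CF_t, discount factor 1/(1+y/m)^(m*t), PV):
  t = 1.0000: CF_t = 51.000000, DF = 0.951475, PV = 48.525214
  t = 2.0000: CF_t = 51.000000, DF = 0.905304, PV = 46.170518
  t = 3.0000: CF_t = 51.000000, DF = 0.861374, PV = 43.930083
  t = 4.0000: CF_t = 51.000000, DF = 0.819576, PV = 41.798367
  t = 5.0000: CF_t = 51.000000, DF = 0.779806, PV = 39.770092
  t = 6.0000: CF_t = 51.000000, DF = 0.741965, PV = 37.840240
  t = 7.0000: CF_t = 1051.000000, DF = 0.705961, PV = 741.965486
Price P = sum_t PV_t = 1000.000000
Macaulay numerator sum_t t * PV_t:
  t * PV_t at t = 1.0000: 48.525214
  t * PV_t at t = 2.0000: 92.341035
  t * PV_t at t = 3.0000: 131.790250
  t * PV_t at t = 4.0000: 167.193467
  t * PV_t at t = 5.0000: 198.850460
  t * PV_t at t = 6.0000: 227.041439
  t * PV_t at t = 7.0000: 5193.758404
Macaulay duration D = (sum_t t * PV_t) / P = 6059.500269 / 1000.000000 = 6.059500


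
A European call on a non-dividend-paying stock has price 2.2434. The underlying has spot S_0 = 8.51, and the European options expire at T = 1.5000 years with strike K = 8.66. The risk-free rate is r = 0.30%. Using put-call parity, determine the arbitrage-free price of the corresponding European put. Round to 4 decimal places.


Put-call parity: C - P = S_0 * exp(-qT) - K * exp(-rT).
S_0 * exp(-qT) = 8.5100 * 1.00000000 = 8.51000000
K * exp(-rT) = 8.6600 * 0.99551011 = 8.62111755
P = C - S*exp(-qT) + K*exp(-rT)
P = 2.2434 - 8.51000000 + 8.62111755 = 2.3545

Answer: Put price = 2.3545
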